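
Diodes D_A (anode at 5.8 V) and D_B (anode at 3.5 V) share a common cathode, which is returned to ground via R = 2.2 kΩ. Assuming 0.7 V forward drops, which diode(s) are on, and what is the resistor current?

Only D_A conducts; I_R ≈ 2.3 mA

Assume both conduct. Then node N would need to be at both 5.8−0.7 = 5.1 V and 3.5−0.7 = 2.8 V, which is impossible.
Assume only D_A conducts: V_N = 5.8 − 0.7 = 5.1 V, so I_R = 5.1/2.2 = 2.32 mA.
Check D_B: its anode-to-cathode voltage is 3.5 − 5.1 = -1.6 V < 0.7 V, so it is off. The assumption is consistent.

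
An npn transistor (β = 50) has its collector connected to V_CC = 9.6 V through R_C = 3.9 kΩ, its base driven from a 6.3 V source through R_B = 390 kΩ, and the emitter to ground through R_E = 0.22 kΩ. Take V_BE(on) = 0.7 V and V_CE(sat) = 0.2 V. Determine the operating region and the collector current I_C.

Assume active. Base-emitter loop: I_B = (V_BB − V_BE)/(R_B + (β+1)R_E) = (6.3 − 0.7)/(390 + 51×0.22) = 0.014 mA.
I_C = β·I_B = 50×0.014 = 0.698 mA.
V_CE = V_CC − I_C·R_C − I_E·R_E = 9.6 − 0.698×3.9 − 0.712×0.22 = 6.72 V > V_CE(sat), so the active-region assumption holds.

active; I_C ≈ 0.7 mA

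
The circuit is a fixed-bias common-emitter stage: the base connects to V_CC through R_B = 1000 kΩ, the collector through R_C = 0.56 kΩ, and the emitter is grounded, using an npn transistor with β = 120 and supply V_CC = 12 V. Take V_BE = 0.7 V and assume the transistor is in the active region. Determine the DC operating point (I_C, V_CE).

I_C ≈ 1.4 mA, V_CE ≈ 11 V

Base loop: V_CC = I_B·R_B + V_BE, so I_B = (12 − 0.7)/1000 kΩ = 0.0113 mA.
In the active region I_C = β·I_B = 120 × 0.0113 = 1.36 mA.
Collector loop: V_CE = V_CC − I_C·R_C = 12 − 1.36×0.56 = 11.2 V.
Since V_CE = 11.2 V > V_CE(sat) ≈ 0.2 V, the transistor is in the active region as assumed.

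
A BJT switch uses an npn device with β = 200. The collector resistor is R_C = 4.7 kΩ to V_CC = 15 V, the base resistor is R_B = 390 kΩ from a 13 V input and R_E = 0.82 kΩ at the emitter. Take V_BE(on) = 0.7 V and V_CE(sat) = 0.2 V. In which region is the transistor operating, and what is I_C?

saturation; I_C ≈ 2.7 mA

Assume active: I_B = (13 − 0.7)/(390 + 201×0.82) = 0.0222 mA, I_C = β·I_B = 4.43 mA.
Then V_CE = 15 − 4.43×4.7 − 4.46×0.82 = -9.49 V < 0.2 V — the active assumption fails.
Re-solve with V_CE = 0.2 V. KCL at the emitter: V_E/R_E = (V_BB−0.7−V_E)/R_B + (V_CC−0.2−V_E)/R_C, giving V_E = 2.22 V.
I_C = (V_CC − 0.2 − V_E)/R_C = (14.8 − 2.22)/4.7 = 2.68 mA.
Check: I_B = (12.3 − 2.22)/390 = 0.0259 mA, and β·I_B = 5.17 mA > I_C, confirming saturation.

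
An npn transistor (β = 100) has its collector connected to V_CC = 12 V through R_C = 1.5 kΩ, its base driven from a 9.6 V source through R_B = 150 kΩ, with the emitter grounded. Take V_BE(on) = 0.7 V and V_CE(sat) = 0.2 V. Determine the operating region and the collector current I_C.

active; I_C ≈ 5.9 mA

Assume active. Base-emitter loop: I_B = (V_BB − V_BE)/R_B = (9.6 − 0.7)/150 = 0.0593 mA.
I_C = β·I_B = 100×0.0593 = 5.93 mA.
V_CE = V_CC − I_C·R_C = 12 − 5.93×1.5 = 3.1 V > V_CE(sat), so the active-region assumption holds.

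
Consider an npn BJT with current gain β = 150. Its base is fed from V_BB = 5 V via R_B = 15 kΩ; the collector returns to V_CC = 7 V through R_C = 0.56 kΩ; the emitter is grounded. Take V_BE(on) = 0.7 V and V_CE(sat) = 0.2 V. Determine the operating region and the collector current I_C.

Assume active: I_B = (5 − 0.7)/15 = 0.287 mA, giving I_C = β·I_B = 43 mA.
But then V_CE = 7 − 43×0.56 = -17.1 V < V_CE(sat) = 0.2 V — impossible in the active region.
So the transistor is saturated. With V_CE = 0.2 V, I_C = (V_CC − 0.2)/R_C = 6.8/0.56 = 12.1 mA.
Check: β·I_B = 43 mA > I_C = 12.1 mA, confirming saturation.

saturation; I_C ≈ 12 mA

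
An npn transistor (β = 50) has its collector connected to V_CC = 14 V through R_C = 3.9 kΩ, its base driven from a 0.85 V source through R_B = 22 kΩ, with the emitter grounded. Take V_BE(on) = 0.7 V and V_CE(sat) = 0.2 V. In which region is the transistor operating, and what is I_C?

Assume active. Base-emitter loop: I_B = (V_BB − V_BE)/R_B = (0.85 − 0.7)/22 = 0.00682 mA.
I_C = β·I_B = 50×0.00682 = 0.341 mA.
V_CE = V_CC − I_C·R_C = 14 − 0.341×3.9 = 12.7 V > V_CE(sat), so the active-region assumption holds.

active; I_C ≈ 0.34 mA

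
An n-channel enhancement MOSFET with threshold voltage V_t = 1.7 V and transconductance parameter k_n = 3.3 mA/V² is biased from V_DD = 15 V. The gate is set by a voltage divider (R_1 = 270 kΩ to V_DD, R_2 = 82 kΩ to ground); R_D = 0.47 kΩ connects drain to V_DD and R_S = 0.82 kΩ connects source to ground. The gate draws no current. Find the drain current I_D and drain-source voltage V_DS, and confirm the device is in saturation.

I_D ≈ 1.2 mA, V_DS ≈ 13 V

V_G = V_DD·R_2/(R_1+R_2) = 15×82/352 = 3.49 V.
Assume saturation: I_D = (k_n/2)(V_GS − V_t)² with V_GS = V_G − I_D·R_S = 3.49 − 0.82·I_D.
Substituting gives 1.11·I_D² − 5.86·I_D + 5.31 = 0, with roots I_D = 1.16 or 4.11 mA.
The root I_D = 4.11 mA gives V_GS = 0.121 V ≤ V_t, so take I_D = 1.16 mA.
Then V_GS = 2.54 V and V_DS = V_DD − I_D(R_D+R_S) = 15 − 1.16×1.29 = 13.5 V.
Saturation requires V_DS ≥ V_GS − V_t = 0.84 V; 13.5 ≥ 0.84 ✓.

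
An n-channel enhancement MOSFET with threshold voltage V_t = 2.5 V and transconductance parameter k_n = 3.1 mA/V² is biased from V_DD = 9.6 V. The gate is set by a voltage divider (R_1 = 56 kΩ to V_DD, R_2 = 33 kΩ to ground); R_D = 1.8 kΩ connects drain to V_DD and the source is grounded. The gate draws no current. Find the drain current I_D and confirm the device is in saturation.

V_G = V_DD·R_2/(R_1+R_2) = 9.6×33/89 = 3.56 V. With the source grounded, V_GS = V_G = 3.56 V.
Assume saturation: I_D = (k_n/2)(V_GS − V_t)² = (3.1/2)×(3.56 − 2.5)² = 1.55×1.06² = 1.74 mA.
V_DS = V_DD − I_D·R_D = 9.6 − 1.74×1.8 = 6.47 V.
Saturation requires V_DS ≥ V_GS − V_t = 1.06 V; 6.47 ≥ 1.06 ✓.

I_D ≈ 1.7 mA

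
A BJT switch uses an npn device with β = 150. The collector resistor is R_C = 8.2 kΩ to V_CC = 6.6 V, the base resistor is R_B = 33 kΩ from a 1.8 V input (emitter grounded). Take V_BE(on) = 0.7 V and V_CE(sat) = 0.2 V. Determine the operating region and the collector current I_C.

saturation; I_C ≈ 0.78 mA

Assume active: I_B = (1.8 − 0.7)/33 = 0.0333 mA, giving I_C = β·I_B = 5 mA.
But then V_CE = 6.6 − 5×8.2 = -34.4 V < V_CE(sat) = 0.2 V — impossible in the active region.
So the transistor is saturated. With V_CE = 0.2 V, I_C = (V_CC − 0.2)/R_C = 6.4/8.2 = 0.78 mA.
Check: β·I_B = 5 mA > I_C = 0.78 mA, confirming saturation.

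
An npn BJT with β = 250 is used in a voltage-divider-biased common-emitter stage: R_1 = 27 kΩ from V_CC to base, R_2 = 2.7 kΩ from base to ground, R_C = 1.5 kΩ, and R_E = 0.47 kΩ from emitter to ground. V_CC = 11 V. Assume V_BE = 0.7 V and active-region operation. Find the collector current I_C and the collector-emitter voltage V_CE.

Thevenize the base divider: V_Th = V_CC·R_2/(R_1+R_2) = 11×2.7/29.7 = 1 V, R_Th = R_1‖R_2 = 2.45 kΩ.
Base-emitter loop: V_Th = I_B·R_Th + V_BE + (β+1)I_B·R_E, so I_B = (1 − 0.7) / (2.45 + 251×0.47) = 0.00249 mA.
I_C = β·I_B = 250×0.00249 = 0.623 mA, and I_E = (β+1)I_B = 0.625 mA.
V_CE = V_CC − I_C·R_C − I_E·R_E = 11 − 0.623×1.5 − 0.625×0.47 = 9.77 V.
V_CE = 9.77 V > 0.2 V confirms active-region operation.

I_C ≈ 0.62 mA, V_CE ≈ 9.8 V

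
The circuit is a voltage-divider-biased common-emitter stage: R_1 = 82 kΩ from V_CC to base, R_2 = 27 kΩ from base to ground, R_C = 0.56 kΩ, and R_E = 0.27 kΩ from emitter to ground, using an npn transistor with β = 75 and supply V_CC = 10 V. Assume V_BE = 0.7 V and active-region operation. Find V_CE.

Thevenize the base divider: V_Th = V_CC·R_2/(R_1+R_2) = 10×27/109 = 2.48 V, R_Th = R_1‖R_2 = 20.3 kΩ.
Base-emitter loop: V_Th = I_B·R_Th + V_BE + (β+1)I_B·R_E, so I_B = (2.48 − 0.7) / (20.3 + 76×0.27) = 0.0435 mA.
I_C = β·I_B = 75×0.0435 = 3.26 mA, and I_E = (β+1)I_B = 3.31 mA.
V_CE = V_CC − I_C·R_C − I_E·R_E = 10 − 3.26×0.56 − 3.31×0.27 = 7.28 V.
V_CE = 7.28 V > 0.2 V confirms active-region operation.

V_CE ≈ 7.3 V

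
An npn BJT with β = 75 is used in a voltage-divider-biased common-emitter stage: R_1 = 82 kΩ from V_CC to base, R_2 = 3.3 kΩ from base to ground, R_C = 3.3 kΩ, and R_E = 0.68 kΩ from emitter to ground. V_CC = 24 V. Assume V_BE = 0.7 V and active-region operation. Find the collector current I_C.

I_C ≈ 0.31 mA

Thevenize the base divider: V_Th = V_CC·R_2/(R_1+R_2) = 24×3.3/85.3 = 0.928 V, R_Th = R_1‖R_2 = 3.17 kΩ.
Base-emitter loop: V_Th = I_B·R_Th + V_BE + (β+1)I_B·R_E, so I_B = (0.928 − 0.7) / (3.17 + 76×0.68) = 0.00417 mA.
I_C = β·I_B = 75×0.00417 = 0.312 mA, and I_E = (β+1)I_B = 0.317 mA.
V_CE = V_CC − I_C·R_C − I_E·R_E = 24 − 0.312×3.3 − 0.317×0.68 = 22.8 V.
V_CE = 22.8 V > 0.2 V confirms active-region operation.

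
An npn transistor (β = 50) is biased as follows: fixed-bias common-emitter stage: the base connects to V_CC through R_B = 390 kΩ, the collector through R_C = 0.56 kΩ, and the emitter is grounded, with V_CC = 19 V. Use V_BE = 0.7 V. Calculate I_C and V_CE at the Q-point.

Base loop: V_CC = I_B·R_B + V_BE, so I_B = (19 − 0.7)/390 kΩ = 0.0469 mA.
In the active region I_C = β·I_B = 50 × 0.0469 = 2.35 mA.
Collector loop: V_CE = V_CC − I_C·R_C = 19 − 2.35×0.56 = 17.7 V.
Since V_CE = 17.7 V > V_CE(sat) ≈ 0.2 V, the transistor is in the active region as assumed.

I_C ≈ 2.3 mA, V_CE ≈ 18 V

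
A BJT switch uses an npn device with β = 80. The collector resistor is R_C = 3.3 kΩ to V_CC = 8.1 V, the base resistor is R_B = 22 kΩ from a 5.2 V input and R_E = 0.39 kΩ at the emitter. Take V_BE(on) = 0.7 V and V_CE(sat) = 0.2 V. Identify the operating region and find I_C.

saturation; I_C ≈ 2.1 mA

Assume active: I_B = (5.2 − 0.7)/(22 + 81×0.39) = 0.084 mA, I_C = β·I_B = 6.72 mA.
Then V_CE = 8.1 − 6.72×3.3 − 6.8×0.39 = -16.7 V < 0.2 V — the active assumption fails.
Re-solve with V_CE = 0.2 V. KCL at the emitter: V_E/R_E = (V_BB−0.7−V_E)/R_B + (V_CC−0.2−V_E)/R_C, giving V_E = 0.892 V.
I_C = (V_CC − 0.2 − V_E)/R_C = (7.9 − 0.892)/3.3 = 2.12 mA.
Check: I_B = (4.5 − 0.892)/22 = 0.164 mA, and β·I_B = 13.1 mA > I_C, confirming saturation.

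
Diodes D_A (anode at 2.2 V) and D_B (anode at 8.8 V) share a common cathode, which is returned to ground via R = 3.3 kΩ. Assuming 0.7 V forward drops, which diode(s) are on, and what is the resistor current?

Assume both conduct. Then node N would need to be at both 2.2−0.7 = 1.5 V and 8.8−0.7 = 8.1 V, which is impossible.
Assume only D_B conducts: V_N = 8.8 − 0.7 = 8.1 V, so I_R = 8.1/3.3 = 2.45 mA.
Check D_A: its anode-to-cathode voltage is 2.2 − 8.1 = -5.9 V < 0.7 V, so it is off. The assumption is consistent.

Only D_B conducts; I_R ≈ 2.5 mA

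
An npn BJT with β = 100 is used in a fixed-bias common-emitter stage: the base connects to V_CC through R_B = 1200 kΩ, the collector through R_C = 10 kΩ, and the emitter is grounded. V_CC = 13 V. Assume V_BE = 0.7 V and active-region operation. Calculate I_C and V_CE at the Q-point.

Base loop: V_CC = I_B·R_B + V_BE, so I_B = (13 − 0.7)/1200 kΩ = 0.0103 mA.
In the active region I_C = β·I_B = 100 × 0.0103 = 1.03 mA.
Collector loop: V_CE = V_CC − I_C·R_C = 13 − 1.03×10 = 2.75 V.
Since V_CE = 2.75 V > V_CE(sat) ≈ 0.2 V, the transistor is in the active region as assumed.

I_C ≈ 1 mA, V_CE ≈ 2.7 V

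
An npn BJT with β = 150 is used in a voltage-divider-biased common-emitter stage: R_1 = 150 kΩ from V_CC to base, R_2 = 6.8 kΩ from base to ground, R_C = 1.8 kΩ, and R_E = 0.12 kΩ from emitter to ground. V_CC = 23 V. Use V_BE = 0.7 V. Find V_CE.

V_CE ≈ 20 V

Thevenize the base divider: V_Th = V_CC·R_2/(R_1+R_2) = 23×6.8/157 = 0.997 V, R_Th = R_1‖R_2 = 6.51 kΩ.
Base-emitter loop: V_Th = I_B·R_Th + V_BE + (β+1)I_B·R_E, so I_B = (0.997 − 0.7) / (6.51 + 151×0.12) = 0.0121 mA.
I_C = β·I_B = 150×0.0121 = 1.81 mA, and I_E = (β+1)I_B = 1.82 mA.
V_CE = V_CC − I_C·R_C − I_E·R_E = 23 − 1.81×1.8 − 1.82×0.12 = 19.5 V.
V_CE = 19.5 V > 0.2 V confirms active-region operation.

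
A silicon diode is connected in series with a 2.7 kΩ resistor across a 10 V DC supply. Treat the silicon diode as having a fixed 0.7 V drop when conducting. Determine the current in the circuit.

I ≈ 3.4 mA

KVL around the loop: 10 = V_D + I·R = 0.7 + I × 2.7 kΩ.
So I = (10 − 0.7) / 2.7 kΩ = 9.3 / 2.7 = 3.44 mA.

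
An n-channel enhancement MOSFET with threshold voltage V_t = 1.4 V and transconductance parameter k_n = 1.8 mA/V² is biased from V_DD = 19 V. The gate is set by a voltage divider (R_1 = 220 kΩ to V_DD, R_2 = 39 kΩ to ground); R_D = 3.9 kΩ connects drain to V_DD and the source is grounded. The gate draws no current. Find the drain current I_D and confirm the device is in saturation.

V_G = V_DD·R_2/(R_1+R_2) = 19×39/259 = 2.86 V. With the source grounded, V_GS = V_G = 2.86 V.
Assume saturation: I_D = (k_n/2)(V_GS − V_t)² = (1.8/2)×(2.86 − 1.4)² = 0.9×1.46² = 1.92 mA.
V_DS = V_DD − I_D·R_D = 19 − 1.92×3.9 = 11.5 V.
Saturation requires V_DS ≥ V_GS − V_t = 1.46 V; 11.5 ≥ 1.46 ✓.

I_D ≈ 1.9 mA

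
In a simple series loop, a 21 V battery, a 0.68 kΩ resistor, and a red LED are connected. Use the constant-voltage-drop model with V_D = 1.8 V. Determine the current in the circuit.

I ≈ 28 mA

KVL around the loop: 21 = V_D + I·R = 1.8 + I × 0.68 kΩ.
So I = (21 − 1.8) / 0.68 kΩ = 19.2 / 0.68 = 28.2 mA.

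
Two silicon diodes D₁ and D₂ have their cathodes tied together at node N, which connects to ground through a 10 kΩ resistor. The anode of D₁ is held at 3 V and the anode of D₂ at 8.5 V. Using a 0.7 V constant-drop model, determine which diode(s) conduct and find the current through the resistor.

Only D₂ conducts; I_R ≈ 0.78 mA

Assume both conduct. Then node N would need to be at both 3−0.7 = 2.3 V and 8.5−0.7 = 7.8 V, which is impossible.
Assume only D₂ conducts: V_N = 8.5 − 0.7 = 7.8 V, so I_R = 7.8/10 = 0.78 mA.
Check D₁: its anode-to-cathode voltage is 3 − 7.8 = -4.8 V < 0.7 V, so it is off. The assumption is consistent.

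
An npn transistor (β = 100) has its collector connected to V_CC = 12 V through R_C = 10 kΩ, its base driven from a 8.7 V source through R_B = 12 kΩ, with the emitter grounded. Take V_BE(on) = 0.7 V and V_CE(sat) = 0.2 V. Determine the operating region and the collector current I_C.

Assume active: I_B = (8.7 − 0.7)/12 = 0.667 mA, giving I_C = β·I_B = 66.7 mA.
But then V_CE = 12 − 66.7×10 = -655 V < V_CE(sat) = 0.2 V — impossible in the active region.
So the transistor is saturated. With V_CE = 0.2 V, I_C = (V_CC − 0.2)/R_C = 11.8/10 = 1.18 mA.
Check: β·I_B = 66.7 mA > I_C = 1.18 mA, confirming saturation.

saturation; I_C ≈ 1.2 mA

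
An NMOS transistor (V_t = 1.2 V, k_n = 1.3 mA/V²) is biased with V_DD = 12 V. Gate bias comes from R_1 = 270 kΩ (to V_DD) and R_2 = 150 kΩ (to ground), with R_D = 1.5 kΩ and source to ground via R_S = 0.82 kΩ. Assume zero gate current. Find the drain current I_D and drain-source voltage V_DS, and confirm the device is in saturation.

V_G = V_DD·R_2/(R_1+R_2) = 12×150/420 = 4.29 V.
Assume saturation: I_D = (k_n/2)(V_GS − V_t)² with V_GS = V_G − I_D·R_S = 4.29 − 0.82·I_D.
Substituting gives 0.437·I_D² − 4.29·I_D + 6.19 = 0, with roots I_D = 1.76 or 8.06 mA.
The root I_D = 8.06 mA gives V_GS = -2.32 V ≤ V_t, so take I_D = 1.76 mA.
Then V_GS = 2.84 V and V_DS = V_DD − I_D(R_D+R_S) = 12 − 1.76×2.32 = 7.92 V.
Saturation requires V_DS ≥ V_GS − V_t = 1.64 V; 7.92 ≥ 1.64 ✓.

I_D ≈ 1.8 mA, V_DS ≈ 7.9 V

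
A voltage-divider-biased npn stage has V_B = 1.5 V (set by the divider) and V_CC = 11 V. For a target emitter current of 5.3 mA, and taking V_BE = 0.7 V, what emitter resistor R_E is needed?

R_E ≈ 0.15 kΩ

V_E = V_B − V_BE = 1.5 − 0.7 = 0.8 V.
R_E = V_E / I_E = 0.8 / 5.3 = 0.151 kΩ.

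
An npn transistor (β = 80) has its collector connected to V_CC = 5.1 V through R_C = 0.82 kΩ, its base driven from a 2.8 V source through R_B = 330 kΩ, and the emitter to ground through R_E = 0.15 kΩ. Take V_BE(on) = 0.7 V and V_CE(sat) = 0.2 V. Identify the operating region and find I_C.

active; I_C ≈ 0.49 mA

Assume active. Base-emitter loop: I_B = (V_BB − V_BE)/(R_B + (β+1)R_E) = (2.8 − 0.7)/(330 + 81×0.15) = 0.00614 mA.
I_C = β·I_B = 80×0.00614 = 0.491 mA.
V_CE = V_CC − I_C·R_C − I_E·R_E = 5.1 − 0.491×0.82 − 0.497×0.15 = 4.62 V > V_CE(sat), so the active-region assumption holds.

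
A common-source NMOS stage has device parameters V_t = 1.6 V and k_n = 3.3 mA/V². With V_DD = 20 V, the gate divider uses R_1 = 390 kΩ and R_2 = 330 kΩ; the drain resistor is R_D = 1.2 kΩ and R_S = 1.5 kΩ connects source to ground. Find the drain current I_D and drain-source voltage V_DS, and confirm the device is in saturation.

V_G = V_DD·R_2/(R_1+R_2) = 20×330/720 = 9.17 V.
Assume saturation: I_D = (k_n/2)(V_GS − V_t)² with V_GS = V_G − I_D·R_S = 9.17 − 1.5·I_D.
Substituting gives 3.71·I_D² − 38.5·I_D + 94.5 = 0, with roots I_D = 4.01 or 6.35 mA.
The root I_D = 6.35 mA gives V_GS = -0.362 V ≤ V_t, so take I_D = 4.01 mA.
Then V_GS = 3.16 V and V_DS = V_DD − I_D(R_D+R_S) = 20 − 4.01×2.7 = 9.18 V.
Saturation requires V_DS ≥ V_GS − V_t = 1.56 V; 9.18 ≥ 1.56 ✓.

I_D ≈ 4 mA, V_DS ≈ 9.2 V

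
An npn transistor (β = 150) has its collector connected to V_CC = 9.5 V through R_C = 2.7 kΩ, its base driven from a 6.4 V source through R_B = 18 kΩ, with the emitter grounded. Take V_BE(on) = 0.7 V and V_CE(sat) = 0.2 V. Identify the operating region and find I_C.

Assume active: I_B = (6.4 − 0.7)/18 = 0.317 mA, giving I_C = β·I_B = 47.5 mA.
But then V_CE = 9.5 − 47.5×2.7 = -119 V < V_CE(sat) = 0.2 V — impossible in the active region.
So the transistor is saturated. With V_CE = 0.2 V, I_C = (V_CC − 0.2)/R_C = 9.3/2.7 = 3.44 mA.
Check: β·I_B = 47.5 mA > I_C = 3.44 mA, confirming saturation.

saturation; I_C ≈ 3.4 mA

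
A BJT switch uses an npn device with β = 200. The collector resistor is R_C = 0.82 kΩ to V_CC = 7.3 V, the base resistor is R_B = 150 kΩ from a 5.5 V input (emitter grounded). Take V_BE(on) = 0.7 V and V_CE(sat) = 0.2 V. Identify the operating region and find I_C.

Assume active. Base-emitter loop: I_B = (V_BB − V_BE)/R_B = (5.5 − 0.7)/150 = 0.032 mA.
I_C = β·I_B = 200×0.032 = 6.4 mA.
V_CE = V_CC − I_C·R_C = 7.3 − 6.4×0.82 = 2.05 V > V_CE(sat), so the active-region assumption holds.

active; I_C ≈ 6.4 mA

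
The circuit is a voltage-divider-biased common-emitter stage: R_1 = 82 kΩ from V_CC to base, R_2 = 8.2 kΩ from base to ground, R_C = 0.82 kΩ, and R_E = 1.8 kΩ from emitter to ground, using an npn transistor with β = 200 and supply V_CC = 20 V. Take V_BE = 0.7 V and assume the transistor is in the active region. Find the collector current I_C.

I_C ≈ 0.61 mA

Thevenize the base divider: V_Th = V_CC·R_2/(R_1+R_2) = 20×8.2/90.2 = 1.82 V, R_Th = R_1‖R_2 = 7.45 kΩ.
Base-emitter loop: V_Th = I_B·R_Th + V_BE + (β+1)I_B·R_E, so I_B = (1.82 − 0.7) / (7.45 + 201×1.8) = 0.00303 mA.
I_C = β·I_B = 200×0.00303 = 0.606 mA, and I_E = (β+1)I_B = 0.609 mA.
V_CE = V_CC − I_C·R_C − I_E·R_E = 20 − 0.606×0.82 − 0.609×1.8 = 18.4 V.
V_CE = 18.4 V > 0.2 V confirms active-region operation.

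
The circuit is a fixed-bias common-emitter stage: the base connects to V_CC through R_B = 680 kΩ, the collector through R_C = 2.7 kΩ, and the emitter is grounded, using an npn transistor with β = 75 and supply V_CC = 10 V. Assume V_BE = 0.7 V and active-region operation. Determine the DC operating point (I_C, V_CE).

I_C ≈ 1 mA, V_CE ≈ 7.2 V

Base loop: V_CC = I_B·R_B + V_BE, so I_B = (10 − 0.7)/680 kΩ = 0.0137 mA.
In the active region I_C = β·I_B = 75 × 0.0137 = 1.03 mA.
Collector loop: V_CE = V_CC − I_C·R_C = 10 − 1.03×2.7 = 7.23 V.
Since V_CE = 7.23 V > V_CE(sat) ≈ 0.2 V, the transistor is in the active region as assumed.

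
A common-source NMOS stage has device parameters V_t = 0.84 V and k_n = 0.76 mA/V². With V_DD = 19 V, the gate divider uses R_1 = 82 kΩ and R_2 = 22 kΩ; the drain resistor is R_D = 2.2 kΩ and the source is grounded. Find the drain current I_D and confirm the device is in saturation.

I_D ≈ 3.8 mA

V_G = V_DD·R_2/(R_1+R_2) = 19×22/104 = 4.02 V. With the source grounded, V_GS = V_G = 4.02 V.
Assume saturation: I_D = (k_n/2)(V_GS − V_t)² = (0.76/2)×(4.02 − 0.84)² = 0.38×3.18² = 3.84 mA.
V_DS = V_DD − I_D·R_D = 19 − 3.84×2.2 = 10.6 V.
Saturation requires V_DS ≥ V_GS − V_t = 3.18 V; 10.6 ≥ 3.18 ✓.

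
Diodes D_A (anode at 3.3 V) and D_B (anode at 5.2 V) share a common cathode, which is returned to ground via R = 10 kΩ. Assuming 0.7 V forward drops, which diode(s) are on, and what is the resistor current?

Assume both conduct. Then node N would need to be at both 3.3−0.7 = 2.6 V and 5.2−0.7 = 4.5 V, which is impossible.
Assume only D_B conducts: V_N = 5.2 − 0.7 = 4.5 V, so I_R = 4.5/10 = 0.45 mA.
Check D_A: its anode-to-cathode voltage is 3.3 − 4.5 = -1.2 V < 0.7 V, so it is off. The assumption is consistent.

Only D_B conducts; I_R ≈ 0.45 mA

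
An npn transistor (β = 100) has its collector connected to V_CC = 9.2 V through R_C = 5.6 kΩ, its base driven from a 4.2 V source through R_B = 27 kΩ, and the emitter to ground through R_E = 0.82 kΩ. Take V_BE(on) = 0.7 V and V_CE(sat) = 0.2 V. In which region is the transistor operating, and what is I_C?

Assume active: I_B = (4.2 − 0.7)/(27 + 101×0.82) = 0.0319 mA, I_C = β·I_B = 3.19 mA.
Then V_CE = 9.2 − 3.19×5.6 − 3.22×0.82 = -11.3 V < 0.2 V — the active assumption fails.
Re-solve with V_CE = 0.2 V. KCL at the emitter: V_E/R_E = (V_BB−0.7−V_E)/R_B + (V_CC−0.2−V_E)/R_C, giving V_E = 1.21 V.
I_C = (V_CC − 0.2 − V_E)/R_C = (9 − 1.21)/5.6 = 1.39 mA.
Check: I_B = (3.5 − 1.21)/27 = 0.0848 mA, and β·I_B = 8.48 mA > I_C, confirming saturation.

saturation; I_C ≈ 1.4 mA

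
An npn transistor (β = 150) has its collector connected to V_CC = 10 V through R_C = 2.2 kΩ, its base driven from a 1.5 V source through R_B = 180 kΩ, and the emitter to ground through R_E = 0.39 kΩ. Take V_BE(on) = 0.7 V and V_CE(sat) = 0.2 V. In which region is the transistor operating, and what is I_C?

Assume active. Base-emitter loop: I_B = (V_BB − V_BE)/(R_B + (β+1)R_E) = (1.5 − 0.7)/(180 + 151×0.39) = 0.00335 mA.
I_C = β·I_B = 150×0.00335 = 0.502 mA.
V_CE = V_CC − I_C·R_C − I_E·R_E = 10 − 0.502×2.2 − 0.506×0.39 = 8.7 V > V_CE(sat), so the active-region assumption holds.

active; I_C ≈ 0.5 mA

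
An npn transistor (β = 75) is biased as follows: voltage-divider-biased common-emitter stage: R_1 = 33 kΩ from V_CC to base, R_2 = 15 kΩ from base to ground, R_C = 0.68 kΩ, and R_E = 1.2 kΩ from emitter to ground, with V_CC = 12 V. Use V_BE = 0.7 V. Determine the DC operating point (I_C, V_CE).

Thevenize the base divider: V_Th = V_CC·R_2/(R_1+R_2) = 12×15/48 = 3.75 V, R_Th = R_1‖R_2 = 10.3 kΩ.
Base-emitter loop: V_Th = I_B·R_Th + V_BE + (β+1)I_B·R_E, so I_B = (3.75 − 0.7) / (10.3 + 76×1.2) = 0.03 mA.
I_C = β·I_B = 75×0.03 = 2.25 mA, and I_E = (β+1)I_B = 2.28 mA.
V_CE = V_CC − I_C·R_C − I_E·R_E = 12 − 2.25×0.68 − 2.28×1.2 = 7.73 V.
V_CE = 7.73 V > 0.2 V confirms active-region operation.

I_C ≈ 2.3 mA, V_CE ≈ 7.7 V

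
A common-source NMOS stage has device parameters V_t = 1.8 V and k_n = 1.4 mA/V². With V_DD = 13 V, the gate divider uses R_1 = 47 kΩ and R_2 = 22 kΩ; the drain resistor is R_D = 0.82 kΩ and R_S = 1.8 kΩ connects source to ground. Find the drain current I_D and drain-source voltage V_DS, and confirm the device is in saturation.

I_D ≈ 0.73 mA, V_DS ≈ 11 V

V_G = V_DD·R_2/(R_1+R_2) = 13×22/69 = 4.14 V.
Assume saturation: I_D = (k_n/2)(V_GS − V_t)² with V_GS = V_G − I_D·R_S = 4.14 − 1.8·I_D.
Substituting gives 2.27·I_D² − 6.91·I_D + 3.85 = 0, with roots I_D = 0.734 or 2.31 mA.
The root I_D = 2.31 mA gives V_GS = -0.0176 V ≤ V_t, so take I_D = 0.734 mA.
Then V_GS = 2.82 V and V_DS = V_DD − I_D(R_D+R_S) = 13 − 0.734×2.62 = 11.1 V.
Saturation requires V_DS ≥ V_GS − V_t = 1.02 V; 11.1 ≥ 1.02 ✓.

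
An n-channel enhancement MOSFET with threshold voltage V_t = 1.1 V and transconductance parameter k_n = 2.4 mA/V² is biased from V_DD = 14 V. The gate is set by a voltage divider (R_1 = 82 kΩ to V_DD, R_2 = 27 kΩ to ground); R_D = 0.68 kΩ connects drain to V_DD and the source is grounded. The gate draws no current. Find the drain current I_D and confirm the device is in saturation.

I_D ≈ 6.7 mA

V_G = V_DD·R_2/(R_1+R_2) = 14×27/109 = 3.47 V. With the source grounded, V_GS = V_G = 3.47 V.
Assume saturation: I_D = (k_n/2)(V_GS − V_t)² = (2.4/2)×(3.47 − 1.1)² = 1.2×2.37² = 6.73 mA.
V_DS = V_DD − I_D·R_D = 14 − 6.73×0.68 = 9.42 V.
Saturation requires V_DS ≥ V_GS − V_t = 2.37 V; 9.42 ≥ 2.37 ✓.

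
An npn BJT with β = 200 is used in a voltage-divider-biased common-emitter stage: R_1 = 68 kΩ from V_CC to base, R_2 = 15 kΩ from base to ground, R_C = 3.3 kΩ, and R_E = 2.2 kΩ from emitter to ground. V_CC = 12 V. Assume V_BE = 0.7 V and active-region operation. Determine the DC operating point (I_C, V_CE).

I_C ≈ 0.65 mA, V_CE ≈ 8.4 V

Thevenize the base divider: V_Th = V_CC·R_2/(R_1+R_2) = 12×15/83 = 2.17 V, R_Th = R_1‖R_2 = 12.3 kΩ.
Base-emitter loop: V_Th = I_B·R_Th + V_BE + (β+1)I_B·R_E, so I_B = (2.17 − 0.7) / (12.3 + 201×2.2) = 0.00323 mA.
I_C = β·I_B = 200×0.00323 = 0.646 mA, and I_E = (β+1)I_B = 0.65 mA.
V_CE = V_CC − I_C·R_C − I_E·R_E = 12 − 0.646×3.3 − 0.65×2.2 = 8.44 V.
V_CE = 8.44 V > 0.2 V confirms active-region operation.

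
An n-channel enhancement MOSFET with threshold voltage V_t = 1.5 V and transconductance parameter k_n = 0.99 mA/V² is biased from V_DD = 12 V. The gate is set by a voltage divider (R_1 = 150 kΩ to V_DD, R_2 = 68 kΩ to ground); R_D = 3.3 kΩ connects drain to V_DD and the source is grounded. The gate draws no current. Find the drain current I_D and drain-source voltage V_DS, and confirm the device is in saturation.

V_G = V_DD·R_2/(R_1+R_2) = 12×68/218 = 3.74 V. With the source grounded, V_GS = V_G = 3.74 V.
Assume saturation: I_D = (k_n/2)(V_GS − V_t)² = (0.99/2)×(3.74 − 1.5)² = 0.495×2.24² = 2.49 mA.
V_DS = V_DD − I_D·R_D = 12 − 2.49×3.3 = 3.78 V.
Saturation requires V_DS ≥ V_GS − V_t = 2.24 V; 3.78 ≥ 2.24 ✓.

I_D ≈ 2.5 mA, V_DS ≈ 3.8 V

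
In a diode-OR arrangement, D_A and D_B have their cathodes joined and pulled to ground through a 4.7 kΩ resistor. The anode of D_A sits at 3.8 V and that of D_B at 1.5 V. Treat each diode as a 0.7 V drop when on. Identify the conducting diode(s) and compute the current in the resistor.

Only D_A conducts; I_R ≈ 0.66 mA

Assume both conduct. Then node N would need to be at both 3.8−0.7 = 3.1 V and 1.5−0.7 = 0.8 V, which is impossible.
Assume only D_A conducts: V_N = 3.8 − 0.7 = 3.1 V, so I_R = 3.1/4.7 = 0.66 mA.
Check D_B: its anode-to-cathode voltage is 1.5 − 3.1 = -1.6 V < 0.7 V, so it is off. The assumption is consistent.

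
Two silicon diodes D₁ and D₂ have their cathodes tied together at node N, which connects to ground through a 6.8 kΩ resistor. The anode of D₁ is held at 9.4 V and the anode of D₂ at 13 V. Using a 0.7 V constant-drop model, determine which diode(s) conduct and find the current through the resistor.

Assume both conduct. Then node N would need to be at both 9.4−0.7 = 8.7 V and 13−0.7 = 12.3 V, which is impossible.
Assume only D₂ conducts: V_N = 13 − 0.7 = 12.3 V, so I_R = 12.3/6.8 = 1.81 mA.
Check D₁: its anode-to-cathode voltage is 9.4 − 12.3 = -2.9 V < 0.7 V, so it is off. The assumption is consistent.

Only D₂ conducts; I_R ≈ 1.8 mA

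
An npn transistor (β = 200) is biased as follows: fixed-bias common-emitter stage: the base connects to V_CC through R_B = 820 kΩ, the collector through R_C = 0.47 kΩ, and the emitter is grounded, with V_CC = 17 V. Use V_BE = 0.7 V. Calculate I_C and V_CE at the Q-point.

Base loop: V_CC = I_B·R_B + V_BE, so I_B = (17 − 0.7)/820 kΩ = 0.0199 mA.
In the active region I_C = β·I_B = 200 × 0.0199 = 3.98 mA.
Collector loop: V_CE = V_CC − I_C·R_C = 17 − 3.98×0.47 = 15.1 V.
Since V_CE = 15.1 V > V_CE(sat) ≈ 0.2 V, the transistor is in the active region as assumed.

I_C ≈ 4 mA, V_CE ≈ 15 V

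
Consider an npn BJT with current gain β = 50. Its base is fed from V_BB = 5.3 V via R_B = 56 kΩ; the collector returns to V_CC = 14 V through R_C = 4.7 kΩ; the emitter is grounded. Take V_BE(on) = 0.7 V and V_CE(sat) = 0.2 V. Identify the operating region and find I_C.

saturation; I_C ≈ 2.9 mA

Assume active: I_B = (5.3 − 0.7)/56 = 0.0821 mA, giving I_C = β·I_B = 4.11 mA.
But then V_CE = 14 − 4.11×4.7 = -5.3 V < V_CE(sat) = 0.2 V — impossible in the active region.
So the transistor is saturated. With V_CE = 0.2 V, I_C = (V_CC − 0.2)/R_C = 13.8/4.7 = 2.94 mA.
Check: β·I_B = 4.11 mA > I_C = 2.94 mA, confirming saturation.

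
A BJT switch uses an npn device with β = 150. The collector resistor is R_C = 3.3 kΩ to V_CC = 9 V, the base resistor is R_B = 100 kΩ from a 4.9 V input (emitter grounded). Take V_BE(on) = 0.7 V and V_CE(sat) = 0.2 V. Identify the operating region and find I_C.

Assume active: I_B = (4.9 − 0.7)/100 = 0.042 mA, giving I_C = β·I_B = 6.3 mA.
But then V_CE = 9 − 6.3×3.3 = -11.8 V < V_CE(sat) = 0.2 V — impossible in the active region.
So the transistor is saturated. With V_CE = 0.2 V, I_C = (V_CC − 0.2)/R_C = 8.8/3.3 = 2.67 mA.
Check: β·I_B = 6.3 mA > I_C = 2.67 mA, confirming saturation.

saturation; I_C ≈ 2.7 mA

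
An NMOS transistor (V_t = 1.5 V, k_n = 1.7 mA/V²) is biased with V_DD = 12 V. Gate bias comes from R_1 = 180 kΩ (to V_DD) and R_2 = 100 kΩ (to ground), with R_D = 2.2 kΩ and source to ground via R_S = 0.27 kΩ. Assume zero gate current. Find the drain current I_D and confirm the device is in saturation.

V_G = V_DD·R_2/(R_1+R_2) = 12×100/280 = 4.29 V.
Assume saturation: I_D = (k_n/2)(V_GS − V_t)² with V_GS = V_G − I_D·R_S = 4.29 − 0.27·I_D.
Substituting gives 0.062·I_D² − 2.28·I_D + 6.6 = 0, with roots I_D = 3.17 or 33.6 mA.
The root I_D = 33.6 mA gives V_GS = -4.79 V ≤ V_t, so take I_D = 3.17 mA.
Then V_GS = 3.43 V and V_DS = V_DD − I_D(R_D+R_S) = 12 − 3.17×2.47 = 4.18 V.
Saturation requires V_DS ≥ V_GS − V_t = 1.93 V; 4.18 ≥ 1.93 ✓.

I_D ≈ 3.2 mA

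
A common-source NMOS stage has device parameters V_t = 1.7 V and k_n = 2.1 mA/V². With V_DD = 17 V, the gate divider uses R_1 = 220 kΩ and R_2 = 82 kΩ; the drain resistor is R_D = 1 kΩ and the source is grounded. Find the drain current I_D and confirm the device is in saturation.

V_G = V_DD·R_2/(R_1+R_2) = 17×82/302 = 4.62 V. With the source grounded, V_GS = V_G = 4.62 V.
Assume saturation: I_D = (k_n/2)(V_GS − V_t)² = (2.1/2)×(4.62 − 1.7)² = 1.05×2.92² = 8.93 mA.
V_DS = V_DD − I_D·R_D = 17 − 8.93×1 = 8.07 V.
Saturation requires V_DS ≥ V_GS − V_t = 2.92 V; 8.07 ≥ 2.92 ✓.

I_D ≈ 8.9 mA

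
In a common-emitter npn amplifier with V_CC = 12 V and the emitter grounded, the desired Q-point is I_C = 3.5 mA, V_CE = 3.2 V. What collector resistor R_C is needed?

R_C ≈ 2.5 kΩ

Collector loop: V_CC = I_C·R_C + V_CE.
R_C = (V_CC − V_CE)/I_C = (12 − 3.2)/3.5 = 2.51 kΩ.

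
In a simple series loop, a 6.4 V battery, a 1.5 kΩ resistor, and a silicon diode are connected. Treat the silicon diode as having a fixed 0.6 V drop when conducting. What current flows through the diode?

I ≈ 3.9 mA

KVL around the loop: 6.4 = V_D + I·R = 0.6 + I × 1.5 kΩ.
So I = (6.4 − 0.6) / 1.5 kΩ = 5.8 / 1.5 = 3.87 mA.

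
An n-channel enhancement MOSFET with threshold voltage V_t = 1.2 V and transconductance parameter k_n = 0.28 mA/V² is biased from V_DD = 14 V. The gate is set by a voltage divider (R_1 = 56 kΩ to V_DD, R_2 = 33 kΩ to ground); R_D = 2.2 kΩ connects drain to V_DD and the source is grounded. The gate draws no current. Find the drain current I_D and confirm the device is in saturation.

V_G = V_DD·R_2/(R_1+R_2) = 14×33/89 = 5.19 V. With the source grounded, V_GS = V_G = 5.19 V.
Assume saturation: I_D = (k_n/2)(V_GS − V_t)² = (0.28/2)×(5.19 − 1.2)² = 0.14×3.99² = 2.23 mA.
V_DS = V_DD − I_D·R_D = 14 − 2.23×2.2 = 9.09 V.
Saturation requires V_DS ≥ V_GS − V_t = 3.99 V; 9.09 ≥ 3.99 ✓.

I_D ≈ 2.2 mA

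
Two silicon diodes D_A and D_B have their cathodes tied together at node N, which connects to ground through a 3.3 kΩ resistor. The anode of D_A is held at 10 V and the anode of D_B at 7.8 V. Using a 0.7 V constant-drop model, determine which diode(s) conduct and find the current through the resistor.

Assume both conduct. Then node N would need to be at both 10−0.7 = 9.3 V and 7.8−0.7 = 7.1 V, which is impossible.
Assume only D_A conducts: V_N = 10 − 0.7 = 9.3 V, so I_R = 9.3/3.3 = 2.82 mA.
Check D_B: its anode-to-cathode voltage is 7.8 − 9.3 = -1.5 V < 0.7 V, so it is off. The assumption is consistent.

Only D_A conducts; I_R ≈ 2.8 mA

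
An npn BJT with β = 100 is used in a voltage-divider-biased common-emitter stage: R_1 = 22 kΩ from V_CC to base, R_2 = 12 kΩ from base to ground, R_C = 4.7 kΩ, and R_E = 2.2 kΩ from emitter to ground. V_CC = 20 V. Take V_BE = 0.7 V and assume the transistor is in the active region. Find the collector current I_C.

I_C ≈ 2.8 mA

Thevenize the base divider: V_Th = V_CC·R_2/(R_1+R_2) = 20×12/34 = 7.06 V, R_Th = R_1‖R_2 = 7.76 kΩ.
Base-emitter loop: V_Th = I_B·R_Th + V_BE + (β+1)I_B·R_E, so I_B = (7.06 − 0.7) / (7.76 + 101×2.2) = 0.0277 mA.
I_C = β·I_B = 100×0.0277 = 2.77 mA, and I_E = (β+1)I_B = 2.79 mA.
V_CE = V_CC − I_C·R_C − I_E·R_E = 20 − 2.77×4.7 − 2.79×2.2 = 0.86 V.
V_CE = 0.86 V > 0.2 V confirms active-region operation.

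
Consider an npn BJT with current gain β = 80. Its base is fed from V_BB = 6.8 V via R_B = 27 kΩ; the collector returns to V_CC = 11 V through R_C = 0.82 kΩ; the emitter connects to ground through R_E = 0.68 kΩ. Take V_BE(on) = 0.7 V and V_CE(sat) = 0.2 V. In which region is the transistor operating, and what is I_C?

active; I_C ≈ 5.9 mA

Assume active. Base-emitter loop: I_B = (V_BB − V_BE)/(R_B + (β+1)R_E) = (6.8 − 0.7)/(27 + 81×0.68) = 0.0743 mA.
I_C = β·I_B = 80×0.0743 = 5.95 mA.
V_CE = V_CC − I_C·R_C − I_E·R_E = 11 − 5.95×0.82 − 6.02×0.68 = 2.03 V > V_CE(sat), so the active-region assumption holds.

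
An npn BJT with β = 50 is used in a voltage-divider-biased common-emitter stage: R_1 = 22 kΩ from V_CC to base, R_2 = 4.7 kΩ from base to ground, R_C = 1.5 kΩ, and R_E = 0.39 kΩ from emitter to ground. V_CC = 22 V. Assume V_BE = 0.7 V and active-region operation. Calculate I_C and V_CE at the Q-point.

Thevenize the base divider: V_Th = V_CC·R_2/(R_1+R_2) = 22×4.7/26.7 = 3.87 V, R_Th = R_1‖R_2 = 3.87 kΩ.
Base-emitter loop: V_Th = I_B·R_Th + V_BE + (β+1)I_B·R_E, so I_B = (3.87 − 0.7) / (3.87 + 51×0.39) = 0.134 mA.
I_C = β·I_B = 50×0.134 = 6.68 mA, and I_E = (β+1)I_B = 6.81 mA.
V_CE = V_CC − I_C·R_C − I_E·R_E = 22 − 6.68×1.5 − 6.81×0.39 = 9.33 V.
V_CE = 9.33 V > 0.2 V confirms active-region operation.

I_C ≈ 6.7 mA, V_CE ≈ 9.3 V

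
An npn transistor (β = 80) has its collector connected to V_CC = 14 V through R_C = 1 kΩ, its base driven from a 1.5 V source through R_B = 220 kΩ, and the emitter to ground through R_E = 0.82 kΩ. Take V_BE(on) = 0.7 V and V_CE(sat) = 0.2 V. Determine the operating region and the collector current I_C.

Assume active. Base-emitter loop: I_B = (V_BB − V_BE)/(R_B + (β+1)R_E) = (1.5 − 0.7)/(220 + 81×0.82) = 0.00279 mA.
I_C = β·I_B = 80×0.00279 = 0.223 mA.
V_CE = V_CC − I_C·R_C − I_E·R_E = 14 − 0.223×1 − 0.226×0.82 = 13.6 V > V_CE(sat), so the active-region assumption holds.

active; I_C ≈ 0.22 mA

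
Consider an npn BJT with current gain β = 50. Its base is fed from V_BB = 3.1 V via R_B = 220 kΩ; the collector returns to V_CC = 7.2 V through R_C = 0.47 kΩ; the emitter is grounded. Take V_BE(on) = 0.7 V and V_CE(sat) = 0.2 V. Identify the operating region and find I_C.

Assume active. Base-emitter loop: I_B = (V_BB − V_BE)/R_B = (3.1 − 0.7)/220 = 0.0109 mA.
I_C = β·I_B = 50×0.0109 = 0.545 mA.
V_CE = V_CC − I_C·R_C = 7.2 − 0.545×0.47 = 6.94 V > V_CE(sat), so the active-region assumption holds.

active; I_C ≈ 0.55 mA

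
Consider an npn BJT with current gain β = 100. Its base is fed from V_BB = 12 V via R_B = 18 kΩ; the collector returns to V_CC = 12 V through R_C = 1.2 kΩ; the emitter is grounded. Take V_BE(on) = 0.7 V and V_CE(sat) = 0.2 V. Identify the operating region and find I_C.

Assume active: I_B = (12 − 0.7)/18 = 0.628 mA, giving I_C = β·I_B = 62.8 mA.
But then V_CE = 12 − 62.8×1.2 = -63.3 V < V_CE(sat) = 0.2 V — impossible in the active region.
So the transistor is saturated. With V_CE = 0.2 V, I_C = (V_CC − 0.2)/R_C = 11.8/1.2 = 9.83 mA.
Check: β·I_B = 62.8 mA > I_C = 9.83 mA, confirming saturation.

saturation; I_C ≈ 9.8 mA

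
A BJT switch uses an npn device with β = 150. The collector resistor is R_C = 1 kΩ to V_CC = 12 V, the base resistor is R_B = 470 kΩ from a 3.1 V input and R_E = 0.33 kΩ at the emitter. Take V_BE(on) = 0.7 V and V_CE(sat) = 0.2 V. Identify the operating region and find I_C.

Assume active. Base-emitter loop: I_B = (V_BB − V_BE)/(R_B + (β+1)R_E) = (3.1 − 0.7)/(470 + 151×0.33) = 0.00462 mA.
I_C = β·I_B = 150×0.00462 = 0.693 mA.
V_CE = V_CC − I_C·R_C − I_E·R_E = 12 − 0.693×1 − 0.697×0.33 = 11.1 V > V_CE(sat), so the active-region assumption holds.

active; I_C ≈ 0.69 mA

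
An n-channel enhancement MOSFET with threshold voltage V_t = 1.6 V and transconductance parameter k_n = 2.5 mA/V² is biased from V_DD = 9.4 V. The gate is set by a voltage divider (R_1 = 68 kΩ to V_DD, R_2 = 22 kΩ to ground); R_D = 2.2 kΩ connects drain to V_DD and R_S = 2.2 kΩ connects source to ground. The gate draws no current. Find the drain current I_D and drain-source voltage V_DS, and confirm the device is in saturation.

V_G = V_DD·R_2/(R_1+R_2) = 9.4×22/90 = 2.3 V.
Assume saturation: I_D = (k_n/2)(V_GS − V_t)² with V_GS = V_G − I_D·R_S = 2.3 − 2.2·I_D.
Substituting gives 6.05·I_D² − 4.84·I_D + 0.609 = 0, with roots I_D = 0.156 or 0.643 mA.
The root I_D = 0.643 mA gives V_GS = 0.883 V ≤ V_t, so take I_D = 0.156 mA.
Then V_GS = 1.95 V and V_DS = V_DD − I_D(R_D+R_S) = 9.4 − 0.156×4.4 = 8.71 V.
Saturation requires V_DS ≥ V_GS − V_t = 0.354 V; 8.71 ≥ 0.354 ✓.

I_D ≈ 0.16 mA, V_DS ≈ 8.7 V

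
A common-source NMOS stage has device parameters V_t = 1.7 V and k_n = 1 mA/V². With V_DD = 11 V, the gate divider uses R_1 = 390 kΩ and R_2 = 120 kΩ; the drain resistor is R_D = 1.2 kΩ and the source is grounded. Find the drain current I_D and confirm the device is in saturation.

I_D ≈ 0.39 mA

V_G = V_DD·R_2/(R_1+R_2) = 11×120/510 = 2.59 V. With the source grounded, V_GS = V_G = 2.59 V.
Assume saturation: I_D = (k_n/2)(V_GS − V_t)² = (1/2)×(2.59 − 1.7)² = 0.5×0.888² = 0.394 mA.
V_DS = V_DD − I_D·R_D = 11 − 0.394×1.2 = 10.5 V.
Saturation requires V_DS ≥ V_GS − V_t = 0.888 V; 10.5 ≥ 0.888 ✓.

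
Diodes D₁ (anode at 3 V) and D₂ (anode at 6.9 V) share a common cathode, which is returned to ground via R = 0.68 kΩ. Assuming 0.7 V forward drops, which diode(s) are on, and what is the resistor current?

Assume both conduct. Then node N would need to be at both 3−0.7 = 2.3 V and 6.9−0.7 = 6.2 V, which is impossible.
Assume only D₂ conducts: V_N = 6.9 − 0.7 = 6.2 V, so I_R = 6.2/0.68 = 9.12 mA.
Check D₁: its anode-to-cathode voltage is 3 − 6.2 = -3.2 V < 0.7 V, so it is off. The assumption is consistent.

Only D₂ conducts; I_R ≈ 9.1 mA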